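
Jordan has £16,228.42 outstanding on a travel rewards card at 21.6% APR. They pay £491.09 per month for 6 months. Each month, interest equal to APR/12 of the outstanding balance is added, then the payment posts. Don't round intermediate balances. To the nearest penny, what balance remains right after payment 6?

Monthly rate r = 21.6%/12 = 1.8% = 0.018.
Each month: B ← B·(1+r) − £491.09.
Month 1: interest £292.11; balance after payment £16,029.44.
Month 2: interest £288.53; balance after payment £15,826.88.
Month 3: interest £284.88; balance after payment £15,620.68.
Month 4: interest £281.17; balance after payment £15,410.76.
Month 5: interest £277.39; balance after payment £15,197.06.
Month 6: interest £273.55; balance after payment £14,979.52.

£14,979.52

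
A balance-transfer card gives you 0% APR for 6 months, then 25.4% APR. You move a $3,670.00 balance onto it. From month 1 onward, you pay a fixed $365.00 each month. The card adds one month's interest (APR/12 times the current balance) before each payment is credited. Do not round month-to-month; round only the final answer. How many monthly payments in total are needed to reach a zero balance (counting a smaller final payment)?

Promo months 1–6 at r₀ = 0%/12 = 0; months 7+ at r₁ = 25.4%/12 = 0.0211667.
After month 6 (no interest yet): B = $3,670.00 − 6·$365.00 = $1,480.00.
Then at r₁ with $365.00/mo: n₂ = −ln(1 − r₁·B/P)/ln(1+r₁) ≈ 4.28 → 5 more payments.

11 months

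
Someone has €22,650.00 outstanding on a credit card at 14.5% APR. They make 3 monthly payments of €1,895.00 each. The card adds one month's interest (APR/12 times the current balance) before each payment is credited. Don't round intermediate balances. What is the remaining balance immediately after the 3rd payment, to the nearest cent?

Monthly rate r = 14.5%/12 = 1.20833% = 0.0120833.
Each month: B ← B·(1+r) − €1,895.00.
Month 1: interest €273.69; balance after payment €21,028.69.
Month 2: interest €254.10; balance after payment €19,387.78.
Month 3: interest €234.27; balance after payment €17,727.05.

€17,727.05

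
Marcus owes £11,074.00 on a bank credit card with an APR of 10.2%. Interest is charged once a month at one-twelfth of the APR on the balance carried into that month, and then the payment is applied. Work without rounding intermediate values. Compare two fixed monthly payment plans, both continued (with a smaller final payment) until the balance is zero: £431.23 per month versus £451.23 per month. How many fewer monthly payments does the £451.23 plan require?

2 fewer payments

Monthly rate r = 10.2%/12 = 0.85% = 0.0085.
At £431.23/mo: n = ⌈−ln(1 − rB₀/P)/ln(1+r)⌉ = 30 payments (last £40.95); total interest = total paid − £11,074.00 = £1,472.62.
At £451.23/mo: 28 payments (last £289.83); total interest £1,399.04.
Payments saved = 30 − 28 = 2.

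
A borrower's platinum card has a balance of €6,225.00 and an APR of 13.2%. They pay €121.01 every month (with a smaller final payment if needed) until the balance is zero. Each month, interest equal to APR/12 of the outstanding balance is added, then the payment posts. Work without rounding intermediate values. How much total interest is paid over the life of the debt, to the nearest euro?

Monthly rate r = 13.2%/12 = 1.1% = 0.011.
Payoff takes n = ⌈−ln(1 − rB₀/P)/ln(1+r)⌉ = ⌈76.270⌉ = 77 payments; the last is €32.85.
Total paid = 76·€121.01 + €32.85 = €9,229.61.
Total interest = total paid − principal = €9,229.61 − €6,225.00 = €3,004.61.

€3,005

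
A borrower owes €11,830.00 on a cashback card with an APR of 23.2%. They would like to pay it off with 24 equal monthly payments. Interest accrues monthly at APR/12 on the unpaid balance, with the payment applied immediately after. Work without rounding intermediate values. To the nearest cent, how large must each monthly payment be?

Monthly rate r = 23.2%/12 = 1.93333% = 0.0193333.
Level-payment amortization: P = B₀·r / (1 − (1+r)^(−n)) = 11830.00·0.0193333 / (1 − 1.01933^(−24)).
Denominator 1 − (1+r)^(−24) = 0.368445888.
P = 228.713 / 0.368445888 ≈ 620.75.

€620.75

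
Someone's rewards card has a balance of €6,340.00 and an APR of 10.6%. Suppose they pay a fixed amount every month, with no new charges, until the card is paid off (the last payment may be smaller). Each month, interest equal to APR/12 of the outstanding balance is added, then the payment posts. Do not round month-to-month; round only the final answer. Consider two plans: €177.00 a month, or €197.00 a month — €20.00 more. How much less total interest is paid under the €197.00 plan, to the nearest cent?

Monthly rate r = 10.6%/12 = 0.883333% = 0.00883333.
At €177.00/mo: n = ⌈−ln(1 − rB₀/P)/ln(1+r)⌉ = 44 payments (last €44.85); total interest = total paid − €6,340.00 = €1,315.85.
At €197.00/mo: 39 payments (last €6.18); total interest €1,152.18.
Interest saved = €1,315.85 − €1,152.18 = €163.67.

€163.67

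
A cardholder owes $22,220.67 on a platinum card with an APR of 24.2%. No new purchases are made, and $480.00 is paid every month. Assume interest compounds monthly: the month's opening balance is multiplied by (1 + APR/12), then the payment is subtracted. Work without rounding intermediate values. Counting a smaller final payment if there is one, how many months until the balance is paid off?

Monthly rate r = 24.2%/12 = 2.01667% = 0.0201667.
Recurrence: B ← B·(1+r) − $480.00.
Month 1: interest $448.12; balance after payment $22,188.79.
Month 2: interest $447.47; balance after payment $22,156.26.
Closed form: n = −ln(1 − rB₀/P)/ln(1+r) = −ln(0.066423)/ln(1.02017) ≈ 135.816, so the balance reaches zero during payment 136.

136 months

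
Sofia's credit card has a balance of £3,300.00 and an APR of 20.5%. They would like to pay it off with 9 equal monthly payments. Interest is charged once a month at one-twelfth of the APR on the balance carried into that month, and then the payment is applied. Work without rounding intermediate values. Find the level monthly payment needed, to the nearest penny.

£398.69

Monthly rate r = 20.5%/12 = 1.70833% = 0.0170833.
Level-payment amortization: P = B₀·r / (1 − (1+r)^(−n)) = 3300.00·0.0170833 / (1 − 1.01708^(−9)).
Denominator 1 − (1+r)^(−9) = 0.141399453.
P = 56.375 / 0.141399453 ≈ 398.69.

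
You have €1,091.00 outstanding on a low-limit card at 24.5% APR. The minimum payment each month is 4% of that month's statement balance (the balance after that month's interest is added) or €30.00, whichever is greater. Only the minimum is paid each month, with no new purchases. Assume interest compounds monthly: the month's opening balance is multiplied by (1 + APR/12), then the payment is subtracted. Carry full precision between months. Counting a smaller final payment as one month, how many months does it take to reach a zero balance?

Monthly rate r = 24.5%/12 = 2.04167% = 0.0204167.
While 4% of the post-interest balance exceeds €30.00, each month B ← (B·(1+r))·(1 − 0.04), i.e. B shrinks by the factor (1+r)·0.96 = 0.9796.
This holds for months 1–20. Entering month 21 the balance is €722.44; 4% of the post-interest balance is now below €30.00, so the flat €30.00 minimum applies from here.
From month 21 a fixed €30.00 at rate r clears €722.44 in 34 more payments. Total: 20 + 34 = 54 months.

54 months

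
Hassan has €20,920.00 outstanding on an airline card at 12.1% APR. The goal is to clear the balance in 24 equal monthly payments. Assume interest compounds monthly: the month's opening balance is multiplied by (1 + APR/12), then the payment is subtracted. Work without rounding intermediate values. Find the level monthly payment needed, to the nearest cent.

Monthly rate r = 12.1%/12 = 1.00833% = 0.0100833.
Level-payment amortization: P = B₀·r / (1 − (1+r)^(−n)) = 20920.00·0.0100833 / (1 − 1.01008^(−24)).
Denominator 1 − (1+r)^(−24) = 0.213991802.
P = 210.943 / 0.213991802 ≈ 985.75.

€985.75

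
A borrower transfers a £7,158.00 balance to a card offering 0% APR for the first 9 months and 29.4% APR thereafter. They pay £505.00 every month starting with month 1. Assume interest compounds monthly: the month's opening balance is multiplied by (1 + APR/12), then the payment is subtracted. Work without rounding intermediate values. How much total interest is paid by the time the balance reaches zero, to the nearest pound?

Promo months 1–9 at r₀ = 0%/12 = 0; months 10+ at r₁ = 29.4%/12 = 0.0245.
After month 9 (no interest yet): B = £7,158.00 − 9·£505.00 = £2,613.00.
Then at r₁ with £505.00/mo: n₂ = −ln(1 − r₁·B/P)/ln(1+r₁) ≈ 5.60 → 6 more payments.
Total paid = 14·£505.00 + £304.66 = £7,374.66; interest = £7,374.66 − £7,158.00 = £216.66.

£217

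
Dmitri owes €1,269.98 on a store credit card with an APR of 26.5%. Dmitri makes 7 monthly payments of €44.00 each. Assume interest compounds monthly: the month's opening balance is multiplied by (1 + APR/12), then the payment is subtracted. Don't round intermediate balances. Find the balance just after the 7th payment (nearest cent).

Monthly rate r = 26.5%/12 = 2.20833% = 0.0220833.
Each month: B ← B·(1+r) − €44.00.
Month 1: interest €28.05; balance after payment €1,254.03.
Month 2: interest €27.69; balance after payment €1,237.72.
Month 3: interest €27.33; balance after payment €1,221.05.
Month 4: interest €26.96; balance after payment €1,204.02.
Month 5: interest €26.59; balance after payment €1,186.60.
Month 6: interest €26.20; balance after payment €1,168.81.
Month 7: interest €25.81; balance after payment €1,150.62.

€1,150.62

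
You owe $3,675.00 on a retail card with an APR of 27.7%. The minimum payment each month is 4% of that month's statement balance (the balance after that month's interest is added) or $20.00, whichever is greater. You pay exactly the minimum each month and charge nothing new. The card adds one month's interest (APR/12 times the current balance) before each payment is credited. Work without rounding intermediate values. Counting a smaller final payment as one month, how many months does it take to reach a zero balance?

149 months

Monthly rate r = 27.7%/12 = 2.30833% = 0.0230833.
While 4% of the post-interest balance exceeds $20.00, each month B ← (B·(1+r))·(1 − 0.04), i.e. B shrinks by the factor (1+r)·0.96 = 0.98216.
This holds for months 1–113. Entering month 114 the balance is $480.67; 4% of the post-interest balance is now below $20.00, so the flat $20.00 minimum applies from here.
From month 114 a fixed $20.00 at rate r clears $480.67 in 36 more payments. Total: 113 + 36 = 149 months.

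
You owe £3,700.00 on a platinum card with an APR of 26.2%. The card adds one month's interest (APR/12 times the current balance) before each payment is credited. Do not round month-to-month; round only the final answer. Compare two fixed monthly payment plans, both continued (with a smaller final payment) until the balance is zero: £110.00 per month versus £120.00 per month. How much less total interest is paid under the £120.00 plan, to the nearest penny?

£538.28

Monthly rate r = 26.2%/12 = 2.18333% = 0.0218333.
At £110.00/mo: n = ⌈−ln(1 − rB₀/P)/ln(1+r)⌉ = 62 payments (last £42.24); total interest = total paid − £3,700.00 = £3,052.24.
At £120.00/mo: 52 payments (last £93.96); total interest £2,513.96.
Interest saved = £3,052.24 − £2,513.96 = £538.28.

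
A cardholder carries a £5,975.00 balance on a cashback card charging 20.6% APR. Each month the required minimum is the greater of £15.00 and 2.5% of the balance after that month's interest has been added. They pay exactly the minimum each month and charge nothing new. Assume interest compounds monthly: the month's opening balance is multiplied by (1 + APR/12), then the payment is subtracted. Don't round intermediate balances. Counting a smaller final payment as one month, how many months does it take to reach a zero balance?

346 months

Monthly rate r = 20.6%/12 = 1.71667% = 0.0171667.
While 2.5% of the post-interest balance exceeds £15.00, each month B ← (B·(1+r))·(1 − 0.025), i.e. B shrinks by the factor (1+r)·0.975 = 0.99174.
This holds for months 1–280. Entering month 281 the balance is £585.36; 2.5% of the post-interest balance is now below £15.00, so the flat £15.00 minimum applies from here.
From month 281 a fixed £15.00 at rate r clears £585.36 in 66 more payments. Total: 280 + 66 = 346 months.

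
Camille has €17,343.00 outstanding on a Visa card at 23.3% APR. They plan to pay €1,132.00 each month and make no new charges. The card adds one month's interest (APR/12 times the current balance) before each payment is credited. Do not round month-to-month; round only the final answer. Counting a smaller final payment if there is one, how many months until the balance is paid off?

19 months

Monthly rate r = 23.3%/12 = 1.94167% = 0.0194167.
Recurrence: B ← B·(1+r) − €1,132.00.
Month 1: interest €336.74; balance after payment €16,547.74.
Month 2: interest €321.30; balance after payment €15,737.05.
Closed form: n = −ln(1 − rB₀/P)/ln(1+r) = −ln(0.70252)/ln(1.01942) ≈ 18.360, so the balance reaches zero during payment 19.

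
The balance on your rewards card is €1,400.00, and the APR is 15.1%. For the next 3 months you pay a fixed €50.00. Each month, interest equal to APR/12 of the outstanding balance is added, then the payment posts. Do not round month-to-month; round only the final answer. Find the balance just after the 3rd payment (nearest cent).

Monthly rate r = 15.1%/12 = 1.25833% = 0.0125833.
Each month: B ← B·(1+r) − €50.00.
Month 1: interest €17.62; balance after payment €1,367.62.
Month 2: interest €17.21; balance after payment €1,334.83.
Month 3: interest €16.80; balance after payment €1,301.62.

€1,301.62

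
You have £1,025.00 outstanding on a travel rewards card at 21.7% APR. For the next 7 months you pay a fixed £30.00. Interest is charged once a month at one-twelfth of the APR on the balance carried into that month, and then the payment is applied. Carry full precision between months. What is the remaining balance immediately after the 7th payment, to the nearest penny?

Monthly rate r = 21.7%/12 = 1.80833% = 0.0180833.
Each month: B ← B·(1+r) − £30.00.
Month 1: interest £18.54; balance after payment £1,013.54.
Month 2: interest £18.33; balance after payment £1,001.86.
Month 3: interest £18.12; balance after payment £989.98.
Month 4: interest £17.90; balance after payment £977.88.
Month 5: interest £17.68; balance after payment £965.57.
Month 6: interest £17.46; balance after payment £953.03.
Month 7: interest £17.23; balance after payment £940.26.

£940.26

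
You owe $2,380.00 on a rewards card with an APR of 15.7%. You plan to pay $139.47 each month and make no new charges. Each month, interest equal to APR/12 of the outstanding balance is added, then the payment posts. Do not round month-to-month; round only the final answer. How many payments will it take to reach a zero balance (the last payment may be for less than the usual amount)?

Monthly rate r = 15.7%/12 = 1.30833% = 0.0130833.
Recurrence: B ← B·(1+r) − $139.47.
Month 1: interest $31.14; balance after payment $2,271.67.
Month 2: interest $29.72; balance after payment $2,161.92.
Closed form: n = −ln(1 − rB₀/P)/ln(1+r) = −ln(0.77674)/ln(1.01308) ≈ 19.437, so the balance reaches zero during payment 20.

20 payments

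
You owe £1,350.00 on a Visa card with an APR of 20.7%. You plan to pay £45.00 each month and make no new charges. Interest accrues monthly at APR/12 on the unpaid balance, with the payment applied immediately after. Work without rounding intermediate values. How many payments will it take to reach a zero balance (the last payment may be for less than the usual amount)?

43 months

Monthly rate r = 20.7%/12 = 1.725% = 0.01725.
Recurrence: B ← B·(1+r) − £45.00.
Month 1: interest £23.29; balance after payment £1,328.29.
Month 2: interest £22.91; balance after payment £1,306.20.
Closed form: n = −ln(1 − rB₀/P)/ln(1+r) = −ln(0.4825)/ln(1.01725) ≈ 42.611, so the balance reaches zero during payment 43.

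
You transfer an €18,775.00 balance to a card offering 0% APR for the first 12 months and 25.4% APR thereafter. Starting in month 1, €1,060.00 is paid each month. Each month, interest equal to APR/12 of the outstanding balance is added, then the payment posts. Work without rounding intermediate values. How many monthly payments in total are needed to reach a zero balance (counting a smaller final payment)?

19 payments

Promo months 1–12 at r₀ = 0%/12 = 0; months 13+ at r₁ = 25.4%/12 = 0.0211667.
After month 12 (no interest yet): B = €18,775.00 − 12·€1,060.00 = €6,055.00.
Then at r₁ with €1,060.00/mo: n₂ = −ln(1 − r₁·B/P)/ln(1+r₁) ≈ 6.15 → 7 more payments.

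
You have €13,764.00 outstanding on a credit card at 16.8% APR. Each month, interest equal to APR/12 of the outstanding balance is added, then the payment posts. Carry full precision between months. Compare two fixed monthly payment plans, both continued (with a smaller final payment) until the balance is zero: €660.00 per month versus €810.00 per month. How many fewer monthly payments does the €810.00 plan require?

Monthly rate r = 16.8%/12 = 1.4% = 0.014.
At €660.00/mo: n = ⌈−ln(1 − rB₀/P)/ln(1+r)⌉ = 25 payments (last €550.84); total interest = total paid − €13,764.00 = €2,626.84.
At €810.00/mo: 20 payments (last €439.37); total interest €2,065.37.
Payments saved = 25 − 20 = 5.

5 fewer payments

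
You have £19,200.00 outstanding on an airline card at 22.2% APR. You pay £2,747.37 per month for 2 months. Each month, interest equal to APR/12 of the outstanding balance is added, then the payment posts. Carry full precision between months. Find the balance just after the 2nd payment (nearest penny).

Monthly rate r = 22.2%/12 = 1.85% = 0.0185.
Each month: B ← B·(1+r) − £2,747.37.
Month 1: interest £355.20; balance after payment £16,807.83.
Month 2: interest £310.94; balance after payment £14,371.40.

£14,371.40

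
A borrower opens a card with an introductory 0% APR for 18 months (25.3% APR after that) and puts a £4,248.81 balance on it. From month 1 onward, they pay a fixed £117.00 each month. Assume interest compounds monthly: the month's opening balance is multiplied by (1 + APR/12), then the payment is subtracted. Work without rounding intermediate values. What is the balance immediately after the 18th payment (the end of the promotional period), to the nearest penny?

Promo months 1–18 at r₀ = 0%/12 = 0; months 19+ at r₁ = 25.3%/12 = 0.0210833.
After month 18 (no interest yet): B = £4,248.81 − 18·£117.00 = £2,142.81.

£2,142.81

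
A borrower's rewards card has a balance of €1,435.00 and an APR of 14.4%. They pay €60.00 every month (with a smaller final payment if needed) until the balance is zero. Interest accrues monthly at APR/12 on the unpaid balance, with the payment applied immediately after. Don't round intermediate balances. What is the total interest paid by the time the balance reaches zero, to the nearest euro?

Monthly rate r = 14.4%/12 = 1.2% = 0.012.
Payoff takes n = ⌈−ln(1 − rB₀/P)/ln(1+r)⌉ = ⌈28.358⌉ = 29 payments; the last is €21.58.
Total paid = 28·€60.00 + €21.58 = €1,701.58.
Total interest = total paid − principal = €1,701.58 − €1,435.00 = €266.58.

€267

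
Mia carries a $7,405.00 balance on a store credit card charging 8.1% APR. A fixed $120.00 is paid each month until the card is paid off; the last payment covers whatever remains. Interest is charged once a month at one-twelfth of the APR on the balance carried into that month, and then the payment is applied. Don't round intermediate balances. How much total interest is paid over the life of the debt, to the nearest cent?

Monthly rate r = 8.1%/12 = 0.675% = 0.00675.
Payoff takes n = ⌈−ln(1 − rB₀/P)/ln(1+r)⌉ = ⌈80.086⌉ = 81 payments; the last is $10.35.
Total paid = 80·$120.00 + $10.35 = $9,610.35.
Total interest = total paid − principal = $9,610.35 − $7,405.00 = $2,205.35.

$2,205.35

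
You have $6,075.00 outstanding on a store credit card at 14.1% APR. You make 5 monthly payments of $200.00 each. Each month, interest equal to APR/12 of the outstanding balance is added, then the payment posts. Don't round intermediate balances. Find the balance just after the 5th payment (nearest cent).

Monthly rate r = 14.1%/12 = 1.175% = 0.01175.
Each month: B ← B·(1+r) − $200.00.
Month 1: interest $71.38; balance after payment $5,946.38.
Month 2: interest $69.87; balance after payment $5,816.25.
Month 3: interest $68.34; balance after payment $5,684.59.
Month 4: interest $66.79; balance after payment $5,551.39.
Month 5: interest $65.23; balance after payment $5,416.61.

$5,416.61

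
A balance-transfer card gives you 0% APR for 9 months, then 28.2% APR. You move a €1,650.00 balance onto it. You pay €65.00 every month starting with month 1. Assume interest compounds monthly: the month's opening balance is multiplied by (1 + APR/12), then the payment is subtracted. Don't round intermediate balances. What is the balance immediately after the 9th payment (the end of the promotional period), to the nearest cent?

€1,065.00

Promo months 1–9 at r₀ = 0%/12 = 0; months 10+ at r₁ = 28.2%/12 = 0.0235.
After month 9 (no interest yet): B = €1,650.00 − 9·€65.00 = €1,065.00.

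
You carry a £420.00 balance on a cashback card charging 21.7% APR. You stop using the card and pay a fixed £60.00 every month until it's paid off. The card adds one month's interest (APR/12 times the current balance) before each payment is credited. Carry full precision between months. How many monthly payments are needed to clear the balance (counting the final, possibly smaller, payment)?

Monthly rate r = 21.7%/12 = 1.80833% = 0.0180833.
Recurrence: B ← B·(1+r) − £60.00.
Month 1: interest £7.59; balance after payment £367.60.
Month 2: interest £6.65; balance after payment £314.24.
Closed form: n = −ln(1 − rB₀/P)/ln(1+r) = −ln(0.87342)/ln(1.01808) ≈ 7.552, so the balance reaches zero during payment 8.

8 months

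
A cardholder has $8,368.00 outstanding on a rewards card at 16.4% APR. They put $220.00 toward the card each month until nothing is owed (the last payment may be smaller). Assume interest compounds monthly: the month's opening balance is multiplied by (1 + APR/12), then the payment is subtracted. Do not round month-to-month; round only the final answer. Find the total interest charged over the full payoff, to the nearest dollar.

$3,522

Monthly rate r = 16.4%/12 = 1.36667% = 0.0136667.
Payoff takes n = ⌈−ln(1 − rB₀/P)/ln(1+r)⌉ = ⌈54.045⌉ = 55 payments; the last is $10.00.
Total paid = 54·$220.00 + $10.00 = $11,890.00.
Total interest = total paid − principal = $11,890.00 − $8,368.00 = $3,522.00.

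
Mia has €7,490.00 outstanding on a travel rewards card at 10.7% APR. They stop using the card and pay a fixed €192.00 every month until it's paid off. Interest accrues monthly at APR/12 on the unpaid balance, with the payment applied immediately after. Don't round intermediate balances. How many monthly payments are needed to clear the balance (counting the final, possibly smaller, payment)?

49 months

Monthly rate r = 10.7%/12 = 0.891667% = 0.00891667.
Recurrence: B ← B·(1+r) − €192.00.
Month 1: interest €66.79; balance after payment €7,364.79.
Month 2: interest €65.67; balance after payment €7,238.46.
Closed form: n = −ln(1 − rB₀/P)/ln(1+r) = −ln(0.65216)/ln(1.00892) ≈ 48.154, so the balance reaches zero during payment 49.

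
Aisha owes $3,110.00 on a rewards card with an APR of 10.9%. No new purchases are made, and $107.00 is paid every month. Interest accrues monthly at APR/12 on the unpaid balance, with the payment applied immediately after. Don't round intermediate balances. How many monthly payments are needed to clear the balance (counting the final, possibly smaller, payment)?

Monthly rate r = 10.9%/12 = 0.908333% = 0.00908333.
Recurrence: B ← B·(1+r) − $107.00.
Month 1: interest $28.25; balance after payment $3,031.25.
Month 2: interest $27.53; balance after payment $2,951.78.
Closed form: n = −ln(1 − rB₀/P)/ln(1+r) = −ln(0.73599)/ln(1.00908) ≈ 33.901, so the balance reaches zero during payment 34.

34 payments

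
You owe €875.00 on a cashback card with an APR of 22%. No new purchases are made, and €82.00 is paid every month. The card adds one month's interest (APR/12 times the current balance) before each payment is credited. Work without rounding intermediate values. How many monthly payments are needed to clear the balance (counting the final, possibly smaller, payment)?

12 months

Monthly rate r = 22%/12 = 1.83333% = 0.0183333.
Recurrence: B ← B·(1+r) − €82.00.
Month 1: interest €16.04; balance after payment €809.04.
Month 2: interest €14.83; balance after payment €741.87.
Closed form: n = −ln(1 − rB₀/P)/ln(1+r) = −ln(0.80437)/ln(1.01833) ≈ 11.983, so the balance reaches zero during payment 12.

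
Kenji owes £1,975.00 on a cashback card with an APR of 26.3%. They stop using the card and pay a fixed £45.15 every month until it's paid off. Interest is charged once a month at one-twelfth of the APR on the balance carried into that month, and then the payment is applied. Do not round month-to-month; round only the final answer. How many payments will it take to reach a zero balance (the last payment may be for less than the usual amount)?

148 payments

Monthly rate r = 26.3%/12 = 2.19167% = 0.0219167.
Recurrence: B ← B·(1+r) − £45.15.
Month 1: interest £43.29; balance after payment £1,973.14.
Month 2: interest £43.24; balance after payment £1,971.23.
Closed form: n = −ln(1 − rB₀/P)/ln(1+r) = −ln(0.041298)/ln(1.02192) ≈ 147.000, so the balance reaches zero during payment 148.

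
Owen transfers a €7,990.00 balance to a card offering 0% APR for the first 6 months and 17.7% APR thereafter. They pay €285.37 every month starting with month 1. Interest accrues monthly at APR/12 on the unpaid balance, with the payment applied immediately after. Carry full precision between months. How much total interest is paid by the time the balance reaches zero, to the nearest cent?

Promo months 1–6 at r₀ = 0%/12 = 0; months 7+ at r₁ = 17.7%/12 = 0.01475.
After month 6 (no interest yet): B = €7,990.00 − 6·€285.37 = €6,277.78.
Then at r₁ with €285.37/mo: n₂ = −ln(1 − r₁·B/P)/ln(1+r₁) ≈ 26.79 → 27 more payments.
Total paid = 32·€285.37 + €225.94 = €9,357.78; interest = €9,357.78 − €7,990.00 = €1,367.78.

€1,367.78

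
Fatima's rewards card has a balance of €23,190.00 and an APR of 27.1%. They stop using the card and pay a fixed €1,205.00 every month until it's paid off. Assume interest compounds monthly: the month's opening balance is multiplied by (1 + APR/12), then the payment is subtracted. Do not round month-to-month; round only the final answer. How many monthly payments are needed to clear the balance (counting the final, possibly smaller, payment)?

26 months

Monthly rate r = 27.1%/12 = 2.25833% = 0.0225833.
Recurrence: B ← B·(1+r) − €1,205.00.
Month 1: interest €523.71; balance after payment €22,508.71.
Month 2: interest €508.32; balance after payment €21,812.03.
Closed form: n = −ln(1 − rB₀/P)/ln(1+r) = −ln(0.56539)/ln(1.02258) ≈ 25.535, so the balance reaches zero during payment 26.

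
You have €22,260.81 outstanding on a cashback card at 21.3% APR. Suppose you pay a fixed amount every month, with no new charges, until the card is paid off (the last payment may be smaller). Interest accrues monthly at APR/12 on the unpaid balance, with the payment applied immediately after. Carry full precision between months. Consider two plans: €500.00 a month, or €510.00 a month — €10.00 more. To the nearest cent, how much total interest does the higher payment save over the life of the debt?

€1,178.22

Monthly rate r = 21.3%/12 = 1.775% = 0.01775.
At €500.00/mo: n = ⌈−ln(1 − rB₀/P)/ln(1+r)⌉ = 89 payments (last €386.74); total interest = total paid − €22,260.81 = €22,125.93.
At €510.00/mo: 85 payments (last €368.52); total interest €20,947.71.
Interest saved = €22,125.93 − €20,947.71 = €1,178.22.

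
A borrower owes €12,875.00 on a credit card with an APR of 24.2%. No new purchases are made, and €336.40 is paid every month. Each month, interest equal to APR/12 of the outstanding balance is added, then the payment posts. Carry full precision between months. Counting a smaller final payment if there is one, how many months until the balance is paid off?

Monthly rate r = 24.2%/12 = 2.01667% = 0.0201667.
Recurrence: B ← B·(1+r) − €336.40.
Month 1: interest €259.65; balance after payment €12,798.25.
Month 2: interest €258.10; balance after payment €12,719.94.
Closed form: n = −ln(1 − rB₀/P)/ln(1+r) = −ln(0.22816)/ln(1.02017) ≈ 74.010, so the balance reaches zero during payment 75.

75 months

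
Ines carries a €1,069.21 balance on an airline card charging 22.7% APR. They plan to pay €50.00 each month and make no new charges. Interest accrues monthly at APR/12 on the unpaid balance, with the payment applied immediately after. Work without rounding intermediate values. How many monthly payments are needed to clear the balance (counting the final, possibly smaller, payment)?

28 months

Monthly rate r = 22.7%/12 = 1.89167% = 0.0189167.
Recurrence: B ← B·(1+r) − €50.00.
Month 1: interest €20.23; balance after payment €1,039.44.
Month 2: interest €19.66; balance after payment €1,009.10.
Closed form: n = −ln(1 − rB₀/P)/ln(1+r) = −ln(0.59548)/ln(1.01892) ≈ 27.662, so the balance reaches zero during payment 28.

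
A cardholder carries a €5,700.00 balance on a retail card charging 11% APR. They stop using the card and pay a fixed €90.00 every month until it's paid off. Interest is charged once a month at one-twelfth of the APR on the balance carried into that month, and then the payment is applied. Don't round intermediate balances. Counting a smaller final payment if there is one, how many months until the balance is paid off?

96 payments

Monthly rate r = 11%/12 = 0.916667% = 0.00916667.
Recurrence: B ← B·(1+r) − €90.00.
Month 1: interest €52.25; balance after payment €5,662.25.
Month 2: interest €51.90; balance after payment €5,624.15.
Closed form: n = −ln(1 − rB₀/P)/ln(1+r) = −ln(0.41944)/ln(1.00917) ≈ 95.215, so the balance reaches zero during payment 96.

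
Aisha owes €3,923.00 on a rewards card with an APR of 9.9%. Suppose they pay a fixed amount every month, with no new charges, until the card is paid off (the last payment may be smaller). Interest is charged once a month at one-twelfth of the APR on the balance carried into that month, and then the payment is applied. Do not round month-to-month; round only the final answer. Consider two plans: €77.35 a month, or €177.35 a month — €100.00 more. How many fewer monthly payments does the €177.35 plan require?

41 fewer payments

Monthly rate r = 9.9%/12 = 0.825% = 0.00825.
At €77.35/mo: n = ⌈−ln(1 − rB₀/P)/ln(1+r)⌉ = 66 payments (last €74.91); total interest = total paid − €3,923.00 = €1,179.66.
At €177.35/mo: 25 payments (last €93.12); total interest €426.52.
Payments saved = 66 − 25 = 41.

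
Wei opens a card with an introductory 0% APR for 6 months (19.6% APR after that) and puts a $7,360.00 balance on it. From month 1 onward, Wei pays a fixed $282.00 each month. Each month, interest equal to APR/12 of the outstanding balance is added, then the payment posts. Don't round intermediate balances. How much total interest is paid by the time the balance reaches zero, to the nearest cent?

$1,258.84

Promo months 1–6 at r₀ = 0%/12 = 0; months 7+ at r₁ = 19.6%/12 = 0.0163333.
After month 6 (no interest yet): B = $7,360.00 − 6·$282.00 = $5,668.00.
Then at r₁ with $282.00/mo: n₂ = −ln(1 − r₁·B/P)/ln(1+r₁) ≈ 24.56 → 25 more payments.
Total paid = 30·$282.00 + $158.84 = $8,618.84; interest = $8,618.84 − $7,360.00 = $1,258.84.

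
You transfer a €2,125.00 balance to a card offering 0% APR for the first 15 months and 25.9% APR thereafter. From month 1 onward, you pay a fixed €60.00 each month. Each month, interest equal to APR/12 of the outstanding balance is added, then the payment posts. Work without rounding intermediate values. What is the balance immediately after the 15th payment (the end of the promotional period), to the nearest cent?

Promo months 1–15 at r₀ = 0%/12 = 0; months 16+ at r₁ = 25.9%/12 = 0.0215833.
After month 15 (no interest yet): B = €2,125.00 − 15·€60.00 = €1,225.00.

€1,225.00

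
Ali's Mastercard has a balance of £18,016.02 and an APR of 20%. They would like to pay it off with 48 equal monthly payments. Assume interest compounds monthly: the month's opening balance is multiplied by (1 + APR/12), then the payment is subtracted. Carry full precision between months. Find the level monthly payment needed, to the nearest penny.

Monthly rate r = 20%/12 = 1.66667% = 0.0166667.
Level-payment amortization: P = B₀·r / (1 − (1+r)^(−n)) = 18016.02·0.0166667 / (1 − 1.01667^(−48)).
Denominator 1 − (1+r)^(−48) = 0.547698594.
P = 300.267 / 0.547698594 ≈ 548.23.

£548.23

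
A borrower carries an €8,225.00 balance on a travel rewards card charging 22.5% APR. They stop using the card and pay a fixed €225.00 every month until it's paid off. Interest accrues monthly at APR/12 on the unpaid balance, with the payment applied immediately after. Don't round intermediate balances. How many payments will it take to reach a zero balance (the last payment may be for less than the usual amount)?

Monthly rate r = 22.5%/12 = 1.875% = 0.01875.
Recurrence: B ← B·(1+r) − €225.00.
Month 1: interest €154.22; balance after payment €8,154.22.
Month 2: interest €152.89; balance after payment €8,082.11.
Closed form: n = −ln(1 − rB₀/P)/ln(1+r) = −ln(0.31458)/ln(1.01875) ≈ 62.257, so the balance reaches zero during payment 63.

63 months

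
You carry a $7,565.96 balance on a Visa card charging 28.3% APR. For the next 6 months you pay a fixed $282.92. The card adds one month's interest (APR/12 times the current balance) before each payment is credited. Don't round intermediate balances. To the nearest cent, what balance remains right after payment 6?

$6,900.88

Monthly rate r = 28.3%/12 = 2.35833% = 0.0235833.
Each month: B ← B·(1+r) − $282.92.
Month 1: interest $178.43; balance after payment $7,461.47.
Month 2: interest $175.97; balance after payment $7,354.52.
Month 3: interest $173.44; balance after payment $7,245.04.
Month 4: interest $170.86; balance after payment $7,132.98.
Month 5: interest $168.22; balance after payment $7,018.28.
Month 6: interest $165.51; balance after payment $6,900.88.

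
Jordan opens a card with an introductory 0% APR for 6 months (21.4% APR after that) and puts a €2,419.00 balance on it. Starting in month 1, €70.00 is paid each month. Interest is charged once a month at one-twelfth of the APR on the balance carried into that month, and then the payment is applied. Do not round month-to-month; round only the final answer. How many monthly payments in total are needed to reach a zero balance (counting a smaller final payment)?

47 payments

Promo months 1–6 at r₀ = 0%/12 = 0; months 7+ at r₁ = 21.4%/12 = 0.0178333.
After month 6 (no interest yet): B = €2,419.00 − 6·€70.00 = €1,999.00.
Then at r₁ with €70.00/mo: n₂ = −ln(1 − r₁·B/P)/ln(1+r₁) ≈ 40.27 → 41 more payments.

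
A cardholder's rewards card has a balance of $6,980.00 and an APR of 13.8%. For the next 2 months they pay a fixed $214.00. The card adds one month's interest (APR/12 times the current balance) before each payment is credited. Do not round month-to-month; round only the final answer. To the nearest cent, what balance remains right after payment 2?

$6,711.00

Monthly rate r = 13.8%/12 = 1.15% = 0.0115.
Each month: B ← B·(1+r) − $214.00.
Month 1: interest $80.27; balance after payment $6,846.27.
Month 2: interest $78.73; balance after payment $6,711.00.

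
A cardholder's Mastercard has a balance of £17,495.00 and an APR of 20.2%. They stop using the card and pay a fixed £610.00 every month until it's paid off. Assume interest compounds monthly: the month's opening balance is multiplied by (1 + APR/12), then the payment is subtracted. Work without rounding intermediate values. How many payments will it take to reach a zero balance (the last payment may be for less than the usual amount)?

Monthly rate r = 20.2%/12 = 1.68333% = 0.0168333.
Recurrence: B ← B·(1+r) − £610.00.
Month 1: interest £294.50; balance after payment £17,179.50.
Month 2: interest £289.19; balance after payment £16,858.69.
Closed form: n = −ln(1 − rB₀/P)/ln(1+r) = −ln(0.51721)/ln(1.01683) ≈ 39.495, so the balance reaches zero during payment 40.

40 months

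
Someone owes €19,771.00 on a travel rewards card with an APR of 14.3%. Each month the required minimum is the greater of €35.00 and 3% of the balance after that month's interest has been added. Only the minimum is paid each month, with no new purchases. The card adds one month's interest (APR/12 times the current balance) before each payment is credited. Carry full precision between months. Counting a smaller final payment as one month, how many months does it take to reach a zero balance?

195 months

Monthly rate r = 14.3%/12 = 1.19167% = 0.0119167.
While 3% of the post-interest balance exceeds €35.00, each month B ← (B·(1+r))·(1 − 0.03), i.e. B shrinks by the factor (1+r)·0.97 = 0.98156.
This holds for months 1–153. Entering month 154 the balance is €1,146.17; 3% of the post-interest balance is now below €35.00, so the flat €35.00 minimum applies from here.
From month 154 a fixed €35.00 at rate r clears €1,146.17 in 42 more payments. Total: 153 + 42 = 195 months.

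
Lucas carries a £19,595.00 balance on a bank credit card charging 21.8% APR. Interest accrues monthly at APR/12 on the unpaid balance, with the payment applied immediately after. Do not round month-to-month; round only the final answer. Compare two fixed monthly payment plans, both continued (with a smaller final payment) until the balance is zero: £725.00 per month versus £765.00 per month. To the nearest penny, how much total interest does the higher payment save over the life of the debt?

Monthly rate r = 21.8%/12 = 1.81667% = 0.0181667.
At £725.00/mo: n = ⌈−ln(1 − rB₀/P)/ln(1+r)⌉ = 38 payments (last £371.12); total interest = total paid − £19,595.00 = £7,601.12.
At £765.00/mo: 35 payments (last £595.15); total interest £7,010.15.
Interest saved = £7,601.12 − £7,010.15 = £590.97.

£590.97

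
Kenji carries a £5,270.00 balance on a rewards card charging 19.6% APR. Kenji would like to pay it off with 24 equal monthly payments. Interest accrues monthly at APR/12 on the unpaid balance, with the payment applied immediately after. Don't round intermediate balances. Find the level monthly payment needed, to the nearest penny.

Monthly rate r = 19.6%/12 = 1.63333% = 0.0163333.
Level-payment amortization: P = B₀·r / (1 − (1+r)^(−n)) = 5270.00·0.0163333 / (1 − 1.01633^(−24)).
Denominator 1 − (1+r)^(−24) = 0.322152609.
P = 86.0767 / 0.322152609 ≈ 267.19.

£267.19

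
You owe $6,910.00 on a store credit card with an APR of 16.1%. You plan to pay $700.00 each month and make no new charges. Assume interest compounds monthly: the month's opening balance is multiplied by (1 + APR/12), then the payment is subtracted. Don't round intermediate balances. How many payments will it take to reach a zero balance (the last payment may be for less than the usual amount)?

Monthly rate r = 16.1%/12 = 1.34167% = 0.0134167.
Recurrence: B ← B·(1+r) − $700.00.
Month 1: interest $92.71; balance after payment $6,302.71.
Month 2: interest $84.56; balance after payment $5,687.27.
Closed form: n = −ln(1 − rB₀/P)/ln(1+r) = −ln(0.86756)/ln(1.01342) ≈ 10.660, so the balance reaches zero during payment 11.

11 payments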